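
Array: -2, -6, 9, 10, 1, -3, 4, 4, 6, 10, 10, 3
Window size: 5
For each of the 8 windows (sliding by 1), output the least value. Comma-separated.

-2 -6 9 10 1 → min -6
-6 9 10 1 -3 → min -6
9 10 1 -3 4 → min -3
10 1 -3 4 4 → min -3
1 -3 4 4 6 → min -3
-3 4 4 6 10 → min -3
4 4 6 10 10 → min 4
4 6 10 10 3 → min 3

-6, -6, -3, -3, -3, -3, 4, 3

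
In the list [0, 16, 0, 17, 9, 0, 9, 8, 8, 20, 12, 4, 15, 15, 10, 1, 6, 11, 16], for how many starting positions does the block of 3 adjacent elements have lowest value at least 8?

4

[0, 16, 0] → min 0
[16, 0, 17] → min 0
[0, 17, 9] → min 0
[17, 9, 0] → min 0
[9, 0, 9] → min 0
[0, 9, 8] → min 0
[9, 8, 8] → min 8  ≥ 8 ✓
[8, 8, 20] → min 8  ≥ 8 ✓
[8, 20, 12] → min 8  ≥ 8 ✓
[20, 12, 4] → min 4
[12, 4, 15] → min 4
[4, 15, 15] → min 4
[15, 15, 10] → min 10  ≥ 8 ✓
[15, 10, 1] → min 1
[10, 1, 6] → min 1
[1, 6, 11] → min 1
[6, 11, 16] → min 6
4 windows satisfy the condition.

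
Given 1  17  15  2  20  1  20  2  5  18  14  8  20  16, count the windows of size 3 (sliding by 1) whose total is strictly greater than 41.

1 17 15 → sum 33
17 15 2 → sum 34
15 2 20 → sum 37
2 20 1 → sum 23
20 1 20 → sum 41
1 20 2 → sum 23
20 2 5 → sum 27
2 5 18 → sum 25
5 18 14 → sum 37
18 14 8 → sum 40
14 8 20 → sum 42  > 41 ✓
8 20 16 → sum 44  > 41 ✓
2 windows satisfy the condition.

2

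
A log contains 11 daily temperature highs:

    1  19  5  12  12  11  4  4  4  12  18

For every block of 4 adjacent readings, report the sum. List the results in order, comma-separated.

[1, 19, 5, 12] → sum 37
[19, 5, 12, 12] → sum 48
[5, 12, 12, 11] → sum 40
[12, 12, 11, 4] → sum 39
[12, 11, 4, 4] → sum 31
[11, 4, 4, 4] → sum 23
[4, 4, 4, 12] → sum 24
[4, 4, 12, 18] → sum 38

37, 48, 40, 39, 31, 23, 24, 38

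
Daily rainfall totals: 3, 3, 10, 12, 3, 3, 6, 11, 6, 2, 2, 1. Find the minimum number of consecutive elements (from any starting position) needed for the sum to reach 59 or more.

Extend right; whenever the sum reaches 59, record the length and shrink from the left:
add 3: running sum 3 < 59
add 3: running sum 6 < 59
add 10: running sum 16 < 59
add 12: running sum 28 < 59
add 3: running sum 31 < 59
add 3: running sum 34 < 59
add 6: running sum 40 < 59
add 11: running sum 51 < 59
add 6: running sum 57 < 59
end 9: [3, 3, 10, 12, 3, 3, 6, 11, 6, 2] sum 59, len 10
end 10: [3, 3, 10, 12, 3, 3, 6, 11, 6, 2, 2] sum 61, len 11
end 11: [3, 10, 12, 3, 3, 6, 11, 6, 2, 2, 1] sum 59, len 11
Shortest qualifying length: 10.

10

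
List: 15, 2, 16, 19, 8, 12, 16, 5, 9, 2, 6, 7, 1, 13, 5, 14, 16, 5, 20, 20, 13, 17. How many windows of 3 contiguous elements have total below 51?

19

[15, 2, 16] → sum 33  < 51 ✓
[2, 16, 19] → sum 37  < 51 ✓
[16, 19, 8] → sum 43  < 51 ✓
[19, 8, 12] → sum 39  < 51 ✓
[8, 12, 16] → sum 36  < 51 ✓
[12, 16, 5] → sum 33  < 51 ✓
[16, 5, 9] → sum 30  < 51 ✓
[5, 9, 2] → sum 16  < 51 ✓
[9, 2, 6] → sum 17  < 51 ✓
[2, 6, 7] → sum 15  < 51 ✓
[6, 7, 1] → sum 14  < 51 ✓
[7, 1, 13] → sum 21  < 51 ✓
[1, 13, 5] → sum 19  < 51 ✓
[13, 5, 14] → sum 32  < 51 ✓
[5, 14, 16] → sum 35  < 51 ✓
[14, 16, 5] → sum 35  < 51 ✓
[16, 5, 20] → sum 41  < 51 ✓
[5, 20, 20] → sum 45  < 51 ✓
[20, 20, 13] → sum 53
[20, 13, 17] → sum 50  < 51 ✓
19 windows satisfy the condition.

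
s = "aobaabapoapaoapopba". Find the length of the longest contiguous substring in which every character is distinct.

4

add a: [a] len 1
add o: [a, o] len 2
add b: [a, o, b] len 3
add a (repeat a, move left end past it): [o, b, a] len 3
add a (repeat a, move left end past it): [a] len 1
add b: [a, b] len 2
add a (repeat a, move left end past it): [b, a] len 2
add p: [b, a, p] len 3
add o: [b, a, p, o] len 4
add a (repeat a, move left end past it): [p, o, a] len 3
add p (repeat p, move left end past it): [o, a, p] len 3
add a (repeat a, move left end past it): [p, a] len 2
add o: [p, a, o] len 3
add a (repeat a, move left end past it): [o, a] len 2
add p: [o, a, p] len 3
add o (repeat o, move left end past it): [a, p, o] len 3
add p (repeat p, move left end past it): [o, p] len 2
add b: [o, p, b] len 3
add a: [o, p, b, a] len 4
Longest all-distinct length: 4.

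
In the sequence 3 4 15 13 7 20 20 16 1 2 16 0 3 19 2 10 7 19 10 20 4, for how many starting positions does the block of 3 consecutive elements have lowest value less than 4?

10

(3, 4, 15) → min 3  < 4 ✓
(4, 15, 13) → min 4
(15, 13, 7) → min 7
(13, 7, 20) → min 7
(7, 20, 20) → min 7
(20, 20, 16) → min 16
(20, 16, 1) → min 1  < 4 ✓
(16, 1, 2) → min 1  < 4 ✓
(1, 2, 16) → min 1  < 4 ✓
(2, 16, 0) → min 0  < 4 ✓
(16, 0, 3) → min 0  < 4 ✓
(0, 3, 19) → min 0  < 4 ✓
(3, 19, 2) → min 2  < 4 ✓
(19, 2, 10) → min 2  < 4 ✓
(2, 10, 7) → min 2  < 4 ✓
(10, 7, 19) → min 7
(7, 19, 10) → min 7
(19, 10, 20) → min 10
(10, 20, 4) → min 4
10 windows satisfy the condition.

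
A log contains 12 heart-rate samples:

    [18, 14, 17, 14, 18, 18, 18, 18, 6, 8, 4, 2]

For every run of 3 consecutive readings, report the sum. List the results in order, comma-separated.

18 14 17 → sum 49
14 17 14 → sum 45
17 14 18 → sum 49
14 18 18 → sum 50
18 18 18 → sum 54
18 18 18 → sum 54
18 18 6 → sum 42
18 6 8 → sum 32
6 8 4 → sum 18
8 4 2 → sum 14

49, 45, 49, 50, 54, 54, 42, 32, 18, 14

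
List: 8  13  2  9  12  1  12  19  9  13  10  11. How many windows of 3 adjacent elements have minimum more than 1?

7

8 13 2 → min 2  > 1 ✓
13 2 9 → min 2  > 1 ✓
2 9 12 → min 2  > 1 ✓
9 12 1 → min 1
12 1 12 → min 1
1 12 19 → min 1
12 19 9 → min 9  > 1 ✓
19 9 13 → min 9  > 1 ✓
9 13 10 → min 9  > 1 ✓
13 10 11 → min 10  > 1 ✓
7 windows satisfy the condition.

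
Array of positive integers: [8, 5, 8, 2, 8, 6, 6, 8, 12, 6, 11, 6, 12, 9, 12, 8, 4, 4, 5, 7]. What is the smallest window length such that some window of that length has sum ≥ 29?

Extend right; whenever the sum reaches 29, record the length and shrink from the left:
add 8: running sum 8 < 29
add 5: running sum 13 < 29
add 8: running sum 21 < 29
add 2: running sum 23 < 29
add 8: shortest ending here [8, 5, 8, 2, 8] sum 31, len 5
add 6: shortest ending here [5, 8, 2, 8, 6] sum 29, len 5
add 6: shortest ending here [8, 2, 8, 6, 6] sum 30, len 5
add 8: shortest ending here [2, 8, 6, 6, 8] sum 30, len 5
add 12: shortest ending here [6, 6, 8, 12] sum 32, len 4
add 6: shortest ending here [6, 8, 12, 6] sum 32, len 4
add 11: shortest ending here [12, 6, 11] sum 29, len 3
add 6: shortest ending here [12, 6, 11, 6] sum 35, len 4
add 12: shortest ending here [11, 6, 12] sum 29, len 3
add 9: shortest ending here [11, 6, 12, 9] sum 38, len 4
add 12: shortest ending here [12, 9, 12] sum 33, len 3
add 8: shortest ending here [9, 12, 8] sum 29, len 3
add 4: shortest ending here [9, 12, 8, 4] sum 33, len 4
add 4: shortest ending here [9, 12, 8, 4, 4] sum 37, len 5
add 5: shortest ending here [12, 8, 4, 4, 5] sum 33, len 5
add 7: shortest ending here [12, 8, 4, 4, 5, 7] sum 40, len 6
Shortest qualifying length: 3.

3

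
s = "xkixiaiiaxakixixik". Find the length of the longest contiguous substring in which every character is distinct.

add x: [x] len 1
add k: [x, k] len 2
add i: [x, k, i] len 3
add x (repeat x, move left end past it): [k, i, x] len 3
add i (repeat i, move left end past it): [x, i] len 2
add a: [x, i, a] len 3
add i (repeat i, move left end past it): [a, i] len 2
add i (repeat i, move left end past it): [i] len 1
add a: [i, a] len 2
add x: [i, a, x] len 3
add a (repeat a, move left end past it): [x, a] len 2
add k: [x, a, k] len 3
add i: [x, a, k, i] len 4
add x (repeat x, move left end past it): [a, k, i, x] len 4
add i (repeat i, move left end past it): [x, i] len 2
add x (repeat x, move left end past it): [i, x] len 2
add i (repeat i, move left end past it): [x, i] len 2
add k: [x, i, k] len 3
Longest all-distinct length: 4.

4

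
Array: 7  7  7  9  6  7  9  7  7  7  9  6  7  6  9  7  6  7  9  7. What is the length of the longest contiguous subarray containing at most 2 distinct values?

6

[7] 1 distinct, len 1
[7, 7] 1 distinct, len 2
[7, 7, 7] 1 distinct, len 3
[7, 7, 7, 9] 2 distinct, len 4
[9, 6] 2 distinct, len 2
[6, 7] 2 distinct, len 2
[7, 9] 2 distinct, len 2
[7, 9, 7] 2 distinct, len 3
[7, 9, 7, 7] 2 distinct, len 4
[7, 9, 7, 7, 7] 2 distinct, len 5
[7, 9, 7, 7, 7, 9] 2 distinct, len 6
[9, 6] 2 distinct, len 2
[6, 7] 2 distinct, len 2
[6, 7, 6] 2 distinct, len 3
[6, 9] 2 distinct, len 2
[9, 7] 2 distinct, len 2
[7, 6] 2 distinct, len 2
[7, 6, 7] 2 distinct, len 3
[7, 9] 2 distinct, len 2
[7, 9, 7] 2 distinct, len 3
Longest length with ≤2 distinct: 6.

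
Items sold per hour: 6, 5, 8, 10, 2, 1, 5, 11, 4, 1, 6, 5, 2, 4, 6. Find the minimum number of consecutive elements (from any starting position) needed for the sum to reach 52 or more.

9

add 6: running sum 6 < 52
add 5: running sum 11 < 52
add 8: running sum 19 < 52
add 10: running sum 29 < 52
add 2: running sum 31 < 52
add 1: running sum 32 < 52
add 5: running sum 37 < 52
add 11: running sum 48 < 52
end 8: [6, 5, 8, 10, 2, 1, 5, 11, 4] sum 52, len 9
end 9: [6, 5, 8, 10, 2, 1, 5, 11, 4, 1] sum 53, len 10
end 10: [5, 8, 10, 2, 1, 5, 11, 4, 1, 6] sum 53, len 10
end 11: [8, 10, 2, 1, 5, 11, 4, 1, 6, 5] sum 53, len 10
end 12: [8, 10, 2, 1, 5, 11, 4, 1, 6, 5, 2] sum 55, len 11
end 13: [8, 10, 2, 1, 5, 11, 4, 1, 6, 5, 2, 4] sum 59, len 12
end 14: [10, 2, 1, 5, 11, 4, 1, 6, 5, 2, 4, 6] sum 57, len 12
Shortest qualifying length: 9.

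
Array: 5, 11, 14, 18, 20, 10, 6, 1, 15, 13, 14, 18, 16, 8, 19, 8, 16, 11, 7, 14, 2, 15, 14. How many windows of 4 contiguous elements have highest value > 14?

19

[5, 11, 14, 18] → max 18  > 14 ✓
[11, 14, 18, 20] → max 20  > 14 ✓
[14, 18, 20, 10] → max 20  > 14 ✓
[18, 20, 10, 6] → max 20  > 14 ✓
[20, 10, 6, 1] → max 20  > 14 ✓
[10, 6, 1, 15] → max 15  > 14 ✓
[6, 1, 15, 13] → max 15  > 14 ✓
[1, 15, 13, 14] → max 15  > 14 ✓
[15, 13, 14, 18] → max 18  > 14 ✓
[13, 14, 18, 16] → max 18  > 14 ✓
[14, 18, 16, 8] → max 18  > 14 ✓
[18, 16, 8, 19] → max 19  > 14 ✓
[16, 8, 19, 8] → max 19  > 14 ✓
[8, 19, 8, 16] → max 19  > 14 ✓
[19, 8, 16, 11] → max 19  > 14 ✓
[8, 16, 11, 7] → max 16  > 14 ✓
[16, 11, 7, 14] → max 16  > 14 ✓
[11, 7, 14, 2] → max 14
[7, 14, 2, 15] → max 15  > 14 ✓
[14, 2, 15, 14] → max 15  > 14 ✓
19 windows satisfy the condition.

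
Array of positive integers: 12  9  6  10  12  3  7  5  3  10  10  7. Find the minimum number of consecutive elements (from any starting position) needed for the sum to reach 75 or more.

10

Extend right; whenever the sum reaches 75, record the length and shrink from the left:
add 12: running sum 12 < 75
add 9: running sum 21 < 75
add 6: running sum 27 < 75
add 10: running sum 37 < 75
add 12: running sum 49 < 75
add 3: running sum 52 < 75
add 7: running sum 59 < 75
add 5: running sum 64 < 75
add 3: running sum 67 < 75
end 9: [12, 9, 6, 10, 12, 3, 7, 5, 3, 10] sum 77, len 10
end 10: [9, 6, 10, 12, 3, 7, 5, 3, 10, 10] sum 75, len 10
end 11: [9, 6, 10, 12, 3, 7, 5, 3, 10, 10, 7] sum 82, len 11
Shortest qualifying length: 10.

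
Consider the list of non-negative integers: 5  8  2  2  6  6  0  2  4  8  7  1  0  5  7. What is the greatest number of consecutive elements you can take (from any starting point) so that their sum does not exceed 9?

add 5: [5] sum 5, len 1
add 8: [8] sum 8, len 1
add 2: [2] sum 2, len 1
add 2: [2, 2] sum 4, len 2
add 6: [2, 6] sum 8, len 2
add 6: [6] sum 6, len 1
add 0: [6, 0] sum 6, len 2
add 2: [6, 0, 2] sum 8, len 3
add 4: [0, 2, 4] sum 6, len 3
add 8: [8] sum 8, len 1
add 7: [7] sum 7, len 1
add 1: [7, 1] sum 8, len 2
add 0: [7, 1, 0] sum 8, len 3
add 5: [1, 0, 5] sum 6, len 3
add 7: [7] sum 7, len 1
Longest length seen: 3.

3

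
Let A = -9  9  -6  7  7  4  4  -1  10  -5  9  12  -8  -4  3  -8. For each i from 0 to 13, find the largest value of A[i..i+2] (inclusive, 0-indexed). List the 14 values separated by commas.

9, 9, 7, 7, 7, 4, 10, 10, 10, 12, 12, 12, 3, 3

-9 9 -6 → max 9
9 -6 7 → max 9
-6 7 7 → max 7
7 7 4 → max 7
7 4 4 → max 7
4 4 -1 → max 4
4 -1 10 → max 10
-1 10 -5 → max 10
10 -5 9 → max 10
-5 9 12 → max 12
9 12 -8 → max 12
12 -8 -4 → max 12
-8 -4 3 → max 3
-4 3 -8 → max 3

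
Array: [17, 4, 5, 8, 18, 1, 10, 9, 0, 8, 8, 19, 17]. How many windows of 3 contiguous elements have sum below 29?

7

[17, 4, 5] → sum 26  < 29 ✓
[4, 5, 8] → sum 17  < 29 ✓
[5, 8, 18] → sum 31
[8, 18, 1] → sum 27  < 29 ✓
[18, 1, 10] → sum 29
[1, 10, 9] → sum 20  < 29 ✓
[10, 9, 0] → sum 19  < 29 ✓
[9, 0, 8] → sum 17  < 29 ✓
[0, 8, 8] → sum 16  < 29 ✓
[8, 8, 19] → sum 35
[8, 19, 17] → sum 44
7 windows satisfy the condition.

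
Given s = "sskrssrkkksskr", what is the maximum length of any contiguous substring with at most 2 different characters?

6

[s] 1 distinct, len 1
[s, s] 1 distinct, len 2
[s, s, k] 2 distinct, len 3
[k, r] 2 distinct, len 2
[r, s] 2 distinct, len 2
[r, s, s] 2 distinct, len 3
[r, s, s, r] 2 distinct, len 4
[r, k] 2 distinct, len 2
[r, k, k] 2 distinct, len 3
[r, k, k, k] 2 distinct, len 4
[k, k, k, s] 2 distinct, len 4
[k, k, k, s, s] 2 distinct, len 5
[k, k, k, s, s, k] 2 distinct, len 6
[k, r] 2 distinct, len 2
Longest length with ≤2 distinct: 6.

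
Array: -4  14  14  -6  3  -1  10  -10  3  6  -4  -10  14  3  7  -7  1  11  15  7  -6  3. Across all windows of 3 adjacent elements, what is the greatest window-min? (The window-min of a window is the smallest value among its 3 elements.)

7

Each size-3 window and its min:
(-4, 14, 14) → min -4
(14, 14, -6) → min -6
(14, -6, 3) → min -6
(-6, 3, -1) → min -6
(3, -1, 10) → min -1
(-1, 10, -10) → min -10
(10, -10, 3) → min -10
(-10, 3, 6) → min -10
(3, 6, -4) → min -4
(6, -4, -10) → min -10
(-4, -10, 14) → min -10
(-10, 14, 3) → min -10
(14, 3, 7) → min 3
(3, 7, -7) → min -7
(7, -7, 1) → min -7
(-7, 1, 11) → min -7
(1, 11, 15) → min 1
(11, 15, 7) → min 7
(15, 7, -6) → min -6
(7, -6, 3) → min -6
Greatest of these is 7.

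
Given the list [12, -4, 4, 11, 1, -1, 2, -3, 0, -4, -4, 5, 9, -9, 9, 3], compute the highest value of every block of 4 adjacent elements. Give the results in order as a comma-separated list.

12, 11, 11, 11, 2, 2, 2, 0, 5, 9, 9, 9, 9

[12, -4, 4, 11] → max 12
[-4, 4, 11, 1] → max 11
[4, 11, 1, -1] → max 11
[11, 1, -1, 2] → max 11
[1, -1, 2, -3] → max 2
[-1, 2, -3, 0] → max 2
[2, -3, 0, -4] → max 2
[-3, 0, -4, -4] → max 0
[0, -4, -4, 5] → max 5
[-4, -4, 5, 9] → max 9
[-4, 5, 9, -9] → max 9
[5, 9, -9, 9] → max 9
[9, -9, 9, 3] → max 9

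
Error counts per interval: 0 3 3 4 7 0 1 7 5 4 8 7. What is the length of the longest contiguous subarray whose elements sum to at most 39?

10

→ 0: sum 0, len 1
→ 3: sum 3, len 2
→ 3: sum 6, len 3
→ 4: sum 10, len 4
→ 7: sum 17, len 5
→ 0: sum 17, len 6
→ 1: sum 18, len 7
→ 7: sum 25, len 8
→ 5: sum 30, len 9
→ 4: sum 34, len 10
→ 8 (dropped 0, 3): sum 39, len 9
→ 7 (dropped 3, 4): sum 39, len 8
Longest length seen: 10.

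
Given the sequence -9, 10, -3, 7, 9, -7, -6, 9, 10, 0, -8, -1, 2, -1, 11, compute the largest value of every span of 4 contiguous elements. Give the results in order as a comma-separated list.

10, 10, 9, 9, 9, 10, 10, 10, 10, 2, 2, 11

Sliding a size-4 window across the 15 values:
[-9, 10, -3, 7] → max 10
[10, -3, 7, 9] → max 10
[-3, 7, 9, -7] → max 9
[7, 9, -7, -6] → max 9
[9, -7, -6, 9] → max 9
[-7, -6, 9, 10] → max 10
[-6, 9, 10, 0] → max 10
[9, 10, 0, -8] → max 10
[10, 0, -8, -1] → max 10
[0, -8, -1, 2] → max 2
[-8, -1, 2, -1] → max 2
[-1, 2, -1, 11] → max 11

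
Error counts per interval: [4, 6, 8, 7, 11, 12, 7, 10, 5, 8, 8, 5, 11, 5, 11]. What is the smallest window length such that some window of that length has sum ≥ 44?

5

Extend right; whenever the sum reaches 44, record the length and shrink from the left:
add 4: running sum 4 < 44
add 6: running sum 10 < 44
add 8: running sum 18 < 44
add 7: running sum 25 < 44
add 11: running sum 36 < 44
add 12: shortest ending here [6, 8, 7, 11, 12] sum 44, len 5
add 7: shortest ending here [8, 7, 11, 12, 7] sum 45, len 5
add 10: shortest ending here [7, 11, 12, 7, 10] sum 47, len 5
add 5: shortest ending here [11, 12, 7, 10, 5] sum 45, len 5
add 8: shortest ending here [11, 12, 7, 10, 5, 8] sum 53, len 6
add 8: shortest ending here [12, 7, 10, 5, 8, 8] sum 50, len 6
add 5: shortest ending here [12, 7, 10, 5, 8, 8, 5] sum 55, len 7
add 11: shortest ending here [10, 5, 8, 8, 5, 11] sum 47, len 6
add 5: shortest ending here [10, 5, 8, 8, 5, 11, 5] sum 52, len 7
add 11: shortest ending here [8, 8, 5, 11, 5, 11] sum 48, len 6
Shortest qualifying length: 5.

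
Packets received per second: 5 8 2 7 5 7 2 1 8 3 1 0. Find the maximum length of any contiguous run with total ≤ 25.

7

add 5: [5] sum 5, len 1
add 8: [5, 8] sum 13, len 2
add 2: [5, 8, 2] sum 15, len 3
add 7: [5, 8, 2, 7] sum 22, len 4
add 5: [8, 2, 7, 5] sum 22, len 4
add 7: [2, 7, 5, 7] sum 21, len 4
add 2: [2, 7, 5, 7, 2] sum 23, len 5
add 1: [2, 7, 5, 7, 2, 1] sum 24, len 6
add 8: [5, 7, 2, 1, 8] sum 23, len 5
add 3: [7, 2, 1, 8, 3] sum 21, len 5
add 1: [7, 2, 1, 8, 3, 1] sum 22, len 6
add 0: [7, 2, 1, 8, 3, 1, 0] sum 22, len 7
Longest length seen: 7.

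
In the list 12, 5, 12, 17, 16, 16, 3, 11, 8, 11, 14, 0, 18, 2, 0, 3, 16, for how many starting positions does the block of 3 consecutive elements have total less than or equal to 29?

7

[12, 5, 12] → sum 29  ≤ 29 ✓
[5, 12, 17] → sum 34
[12, 17, 16] → sum 45
[17, 16, 16] → sum 49
[16, 16, 3] → sum 35
[16, 3, 11] → sum 30
[3, 11, 8] → sum 22  ≤ 29 ✓
[11, 8, 11] → sum 30
[8, 11, 14] → sum 33
[11, 14, 0] → sum 25  ≤ 29 ✓
[14, 0, 18] → sum 32
[0, 18, 2] → sum 20  ≤ 29 ✓
[18, 2, 0] → sum 20  ≤ 29 ✓
[2, 0, 3] → sum 5  ≤ 29 ✓
[0, 3, 16] → sum 19  ≤ 29 ✓
7 windows satisfy the condition.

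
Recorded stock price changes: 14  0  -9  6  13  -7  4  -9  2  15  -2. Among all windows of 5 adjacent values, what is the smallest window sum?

[14, 0, -9, 6, 13] → sum 24
[0, -9, 6, 13, -7] → sum 3
[-9, 6, 13, -7, 4] → sum 7
[6, 13, -7, 4, -9] → sum 7
[13, -7, 4, -9, 2] → sum 3
[-7, 4, -9, 2, 15] → sum 5
[4, -9, 2, 15, -2] → sum 10
Smallest of these is 3.

3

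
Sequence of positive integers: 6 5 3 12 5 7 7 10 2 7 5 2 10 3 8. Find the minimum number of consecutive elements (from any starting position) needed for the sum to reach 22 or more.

Extend right; whenever the sum reaches 22, record the length and shrink from the left:
add 6: running sum 6 < 22
add 5: running sum 11 < 22
add 3: running sum 14 < 22
add 12: shortest ending here [6, 5, 3, 12] sum 26, len 4
add 5: shortest ending here [5, 3, 12, 5] sum 25, len 4
add 7: shortest ending here [12, 5, 7] sum 24, len 3
add 7: shortest ending here [12, 5, 7, 7] sum 31, len 4
add 10: shortest ending here [7, 7, 10] sum 24, len 3
add 2: shortest ending here [7, 7, 10, 2] sum 26, len 4
add 7: shortest ending here [7, 10, 2, 7] sum 26, len 4
add 5: shortest ending here [10, 2, 7, 5] sum 24, len 4
add 2: shortest ending here [10, 2, 7, 5, 2] sum 26, len 5
add 10: shortest ending here [7, 5, 2, 10] sum 24, len 4
add 3: shortest ending here [7, 5, 2, 10, 3] sum 27, len 5
add 8: shortest ending here [2, 10, 3, 8] sum 23, len 4
Shortest qualifying length: 3.

3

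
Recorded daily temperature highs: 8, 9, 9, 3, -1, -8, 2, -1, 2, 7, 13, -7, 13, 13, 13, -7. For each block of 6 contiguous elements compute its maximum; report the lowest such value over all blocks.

Window maxs for each of the 11 positions:
8 9 9 3 -1 -8 → max 9
9 9 3 -1 -8 2 → max 9
9 3 -1 -8 2 -1 → max 9
3 -1 -8 2 -1 2 → max 3
-1 -8 2 -1 2 7 → max 7
-8 2 -1 2 7 13 → max 13
2 -1 2 7 13 -7 → max 13
-1 2 7 13 -7 13 → max 13
2 7 13 -7 13 13 → max 13
7 13 -7 13 13 13 → max 13
13 -7 13 13 13 -7 → max 13
Lowest of these is 3.

3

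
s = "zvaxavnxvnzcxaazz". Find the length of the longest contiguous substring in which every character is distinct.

add z: [z] len 1
add v: [z, v] len 2
add a: [z, v, a] len 3
add x: [z, v, a, x] len 4
add a (repeat a, move left end past it): [x, a] len 2
add v: [x, a, v] len 3
add n: [x, a, v, n] len 4
add x (repeat x, move left end past it): [a, v, n, x] len 4
add v (repeat v, move left end past it): [n, x, v] len 3
add n (repeat n, move left end past it): [x, v, n] len 3
add z: [x, v, n, z] len 4
add c: [x, v, n, z, c] len 5
add x (repeat x, move left end past it): [v, n, z, c, x] len 5
add a: [v, n, z, c, x, a] len 6
add a (repeat a, move left end past it): [a] len 1
add z: [a, z] len 2
add z (repeat z, move left end past it): [z] len 1
Longest all-distinct length: 6.

6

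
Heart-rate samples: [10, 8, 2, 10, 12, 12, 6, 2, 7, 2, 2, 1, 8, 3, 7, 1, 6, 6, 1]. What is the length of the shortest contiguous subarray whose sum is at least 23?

2

Extend right; whenever the sum reaches 23, record the length and shrink from the left:
add 10: running sum 10 < 23
add 8: running sum 18 < 23
add 2: running sum 20 < 23
add 10: shortest ending here [10, 8, 2, 10] sum 30, len 4
add 12: shortest ending here [2, 10, 12] sum 24, len 3
add 12: shortest ending here [12, 12] sum 24, len 2
add 6: shortest ending here [12, 12, 6] sum 30, len 3
add 2: shortest ending here [12, 12, 6, 2] sum 32, len 4
add 7: shortest ending here [12, 6, 2, 7] sum 27, len 4
add 2: shortest ending here [12, 6, 2, 7, 2] sum 29, len 5
add 2: shortest ending here [12, 6, 2, 7, 2, 2] sum 31, len 6
add 1: shortest ending here [12, 6, 2, 7, 2, 2, 1] sum 32, len 7
add 8: shortest ending here [6, 2, 7, 2, 2, 1, 8] sum 28, len 7
add 3: shortest ending here [7, 2, 2, 1, 8, 3] sum 23, len 6
add 7: shortest ending here [2, 2, 1, 8, 3, 7] sum 23, len 6
add 1: shortest ending here [2, 2, 1, 8, 3, 7, 1] sum 24, len 7
add 6: shortest ending here [8, 3, 7, 1, 6] sum 25, len 5
add 6: shortest ending here [3, 7, 1, 6, 6] sum 23, len 5
add 1: shortest ending here [3, 7, 1, 6, 6, 1] sum 24, len 6
Shortest qualifying length: 2.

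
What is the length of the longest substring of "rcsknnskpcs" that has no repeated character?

add r: [r] len 1
add c: [r, c] len 2
add s: [r, c, s] len 3
add k: [r, c, s, k] len 4
add n: [r, c, s, k, n] len 5
add n (repeat n, move left end past it): [n] len 1
add s: [n, s] len 2
add k: [n, s, k] len 3
add p: [n, s, k, p] len 4
add c: [n, s, k, p, c] len 5
add s (repeat s, move left end past it): [k, p, c, s] len 4
Longest all-distinct length: 5.

5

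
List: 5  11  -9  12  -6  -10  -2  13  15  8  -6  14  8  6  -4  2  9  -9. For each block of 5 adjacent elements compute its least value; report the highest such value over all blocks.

Each size-5 window and its min:
5 11 -9 12 -6 → min -9
11 -9 12 -6 -10 → min -10
-9 12 -6 -10 -2 → min -10
12 -6 -10 -2 13 → min -10
-6 -10 -2 13 15 → min -10
-10 -2 13 15 8 → min -10
-2 13 15 8 -6 → min -6
13 15 8 -6 14 → min -6
15 8 -6 14 8 → min -6
8 -6 14 8 6 → min -6
-6 14 8 6 -4 → min -6
14 8 6 -4 2 → min -4
8 6 -4 2 9 → min -4
6 -4 2 9 -9 → min -9
Highest of these is -4.

-4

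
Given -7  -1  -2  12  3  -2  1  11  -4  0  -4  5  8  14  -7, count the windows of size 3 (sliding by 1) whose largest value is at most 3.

3

(-7, -1, -2) → max -1  ≤ 3 ✓
(-1, -2, 12) → max 12
(-2, 12, 3) → max 12
(12, 3, -2) → max 12
(3, -2, 1) → max 3  ≤ 3 ✓
(-2, 1, 11) → max 11
(1, 11, -4) → max 11
(11, -4, 0) → max 11
(-4, 0, -4) → max 0  ≤ 3 ✓
(0, -4, 5) → max 5
(-4, 5, 8) → max 8
(5, 8, 14) → max 14
(8, 14, -7) → max 14
3 windows satisfy the condition.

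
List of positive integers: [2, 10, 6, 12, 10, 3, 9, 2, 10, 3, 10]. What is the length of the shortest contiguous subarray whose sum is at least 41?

5

add 2: running sum 2 < 41
add 10: running sum 12 < 41
add 6: running sum 18 < 41
add 12: running sum 30 < 41
add 10: running sum 40 < 41
end 5: [10, 6, 12, 10, 3] sum 41, len 5
end 6: [10, 6, 12, 10, 3, 9] sum 50, len 6
end 7: [6, 12, 10, 3, 9, 2] sum 42, len 6
end 8: [12, 10, 3, 9, 2, 10] sum 46, len 6
end 9: [12, 10, 3, 9, 2, 10, 3] sum 49, len 7
end 10: [10, 3, 9, 2, 10, 3, 10] sum 47, len 7
Shortest qualifying length: 5.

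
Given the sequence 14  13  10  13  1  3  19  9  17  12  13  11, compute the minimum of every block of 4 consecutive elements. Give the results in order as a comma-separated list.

Sliding a size-4 window across the 12 values:
[14, 13, 10, 13] → min 10
[13, 10, 13, 1] → min 1
[10, 13, 1, 3] → min 1
[13, 1, 3, 19] → min 1
[1, 3, 19, 9] → min 1
[3, 19, 9, 17] → min 3
[19, 9, 17, 12] → min 9
[9, 17, 12, 13] → min 9
[17, 12, 13, 11] → min 11

10, 1, 1, 1, 1, 3, 9, 9, 11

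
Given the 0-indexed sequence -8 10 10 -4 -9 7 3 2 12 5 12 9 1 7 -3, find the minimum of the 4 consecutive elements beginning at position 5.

2

Elements at indices 5..8: 7, 3, 2, 12
min(7, 3, 2, 12) = 2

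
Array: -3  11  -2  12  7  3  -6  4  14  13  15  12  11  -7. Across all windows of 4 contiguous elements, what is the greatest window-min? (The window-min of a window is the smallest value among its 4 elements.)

12

-3 11 -2 12 → min -3
11 -2 12 7 → min -2
-2 12 7 3 → min -2
12 7 3 -6 → min -6
7 3 -6 4 → min -6
3 -6 4 14 → min -6
-6 4 14 13 → min -6
4 14 13 15 → min 4
14 13 15 12 → min 12
13 15 12 11 → min 11
15 12 11 -7 → min -7
Greatest of these is 12.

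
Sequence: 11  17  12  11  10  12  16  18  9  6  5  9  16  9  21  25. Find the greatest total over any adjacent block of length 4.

71

Window sums for each of the 13 positions:
(11, 17, 12, 11) → sum 51
(17, 12, 11, 10) → sum 50
(12, 11, 10, 12) → sum 45
(11, 10, 12, 16) → sum 49
(10, 12, 16, 18) → sum 56
(12, 16, 18, 9) → sum 55
(16, 18, 9, 6) → sum 49
(18, 9, 6, 5) → sum 38
(9, 6, 5, 9) → sum 29
(6, 5, 9, 16) → sum 36
(5, 9, 16, 9) → sum 39
(9, 16, 9, 21) → sum 55
(16, 9, 21, 25) → sum 71
Greatest of these is 71.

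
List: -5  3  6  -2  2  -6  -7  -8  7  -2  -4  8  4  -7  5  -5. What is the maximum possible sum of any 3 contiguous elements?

Each size-3 window and its sum:
[-5, 3, 6] → sum 4
[3, 6, -2] → sum 7
[6, -2, 2] → sum 6
[-2, 2, -6] → sum -6
[2, -6, -7] → sum -11
[-6, -7, -8] → sum -21
[-7, -8, 7] → sum -8
[-8, 7, -2] → sum -3
[7, -2, -4] → sum 1
[-2, -4, 8] → sum 2
[-4, 8, 4] → sum 8
[8, 4, -7] → sum 5
[4, -7, 5] → sum 2
[-7, 5, -5] → sum -7
Maximum of these is 8.

8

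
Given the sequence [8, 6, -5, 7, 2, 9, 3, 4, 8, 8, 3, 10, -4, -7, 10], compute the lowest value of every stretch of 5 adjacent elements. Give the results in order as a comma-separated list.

[8, 6, -5, 7, 2] → min -5
[6, -5, 7, 2, 9] → min -5
[-5, 7, 2, 9, 3] → min -5
[7, 2, 9, 3, 4] → min 2
[2, 9, 3, 4, 8] → min 2
[9, 3, 4, 8, 8] → min 3
[3, 4, 8, 8, 3] → min 3
[4, 8, 8, 3, 10] → min 3
[8, 8, 3, 10, -4] → min -4
[8, 3, 10, -4, -7] → min -7
[3, 10, -4, -7, 10] → min -7

-5, -5, -5, 2, 2, 3, 3, 3, -4, -7, -7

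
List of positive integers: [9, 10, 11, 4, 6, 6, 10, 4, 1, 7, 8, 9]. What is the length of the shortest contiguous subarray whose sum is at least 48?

7

add 9: running sum 9 < 48
add 10: running sum 19 < 48
add 11: running sum 30 < 48
add 4: running sum 34 < 48
add 6: running sum 40 < 48
add 6: running sum 46 < 48
end 6: [9, 10, 11, 4, 6, 6, 10] sum 56, len 7
end 7: [10, 11, 4, 6, 6, 10, 4] sum 51, len 7
end 8: [10, 11, 4, 6, 6, 10, 4, 1] sum 52, len 8
end 9: [11, 4, 6, 6, 10, 4, 1, 7] sum 49, len 8
end 10: [11, 4, 6, 6, 10, 4, 1, 7, 8] sum 57, len 9
end 11: [6, 6, 10, 4, 1, 7, 8, 9] sum 51, len 8
Shortest qualifying length: 7.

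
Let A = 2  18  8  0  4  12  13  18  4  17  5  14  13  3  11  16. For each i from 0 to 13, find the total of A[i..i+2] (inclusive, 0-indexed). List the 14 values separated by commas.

28, 26, 12, 16, 29, 43, 35, 39, 26, 36, 32, 30, 27, 30

[2, 18, 8] → sum 28
[18, 8, 0] → sum 26
[8, 0, 4] → sum 12
[0, 4, 12] → sum 16
[4, 12, 13] → sum 29
[12, 13, 18] → sum 43
[13, 18, 4] → sum 35
[18, 4, 17] → sum 39
[4, 17, 5] → sum 26
[17, 5, 14] → sum 36
[5, 14, 13] → sum 32
[14, 13, 3] → sum 30
[13, 3, 11] → sum 27
[3, 11, 16] → sum 30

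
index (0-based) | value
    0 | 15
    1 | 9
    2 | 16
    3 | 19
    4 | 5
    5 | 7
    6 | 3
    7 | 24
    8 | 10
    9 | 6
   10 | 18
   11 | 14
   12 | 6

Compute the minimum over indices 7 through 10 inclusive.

Elements at indices 7..10: 24, 10, 6, 18
min(24, 10, 6, 18) = 6

6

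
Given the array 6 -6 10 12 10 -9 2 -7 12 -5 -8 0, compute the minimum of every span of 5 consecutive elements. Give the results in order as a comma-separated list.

-6, -9, -9, -9, -9, -9, -8, -8

Sliding a size-5 window across the 12 values:
6 -6 10 12 10 → min -6
-6 10 12 10 -9 → min -9
10 12 10 -9 2 → min -9
12 10 -9 2 -7 → min -9
10 -9 2 -7 12 → min -9
-9 2 -7 12 -5 → min -9
2 -7 12 -5 -8 → min -8
-7 12 -5 -8 0 → min -8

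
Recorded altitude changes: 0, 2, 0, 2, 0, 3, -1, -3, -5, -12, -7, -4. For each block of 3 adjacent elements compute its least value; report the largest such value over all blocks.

0

[0, 2, 0] → min 0
[2, 0, 2] → min 0
[0, 2, 0] → min 0
[2, 0, 3] → min 0
[0, 3, -1] → min -1
[3, -1, -3] → min -3
[-1, -3, -5] → min -5
[-3, -5, -12] → min -12
[-5, -12, -7] → min -12
[-12, -7, -4] → min -12
Largest of these is 0.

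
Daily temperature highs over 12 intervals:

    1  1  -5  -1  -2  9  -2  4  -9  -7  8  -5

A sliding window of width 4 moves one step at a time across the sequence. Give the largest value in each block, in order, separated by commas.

1, 1, 9, 9, 9, 9, 4, 8, 8

Sliding a size-4 window across the 12 values:
1 1 -5 -1 → max 1
1 -5 -1 -2 → max 1
-5 -1 -2 9 → max 9
-1 -2 9 -2 → max 9
-2 9 -2 4 → max 9
9 -2 4 -9 → max 9
-2 4 -9 -7 → max 4
4 -9 -7 8 → max 8
-9 -7 8 -5 → max 8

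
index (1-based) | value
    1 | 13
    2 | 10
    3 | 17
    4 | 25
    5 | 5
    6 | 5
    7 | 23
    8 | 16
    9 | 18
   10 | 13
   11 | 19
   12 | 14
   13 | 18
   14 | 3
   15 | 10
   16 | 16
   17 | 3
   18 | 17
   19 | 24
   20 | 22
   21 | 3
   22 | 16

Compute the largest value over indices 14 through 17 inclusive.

Elements at indices 14..17: 3, 10, 16, 3
max(3, 10, 16, 3) = 16

16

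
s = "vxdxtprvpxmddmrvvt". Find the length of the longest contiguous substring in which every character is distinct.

add v: [v] len 1
add x: [v, x] len 2
add d: [v, x, d] len 3
add x (repeat x, move left end past it): [d, x] len 2
add t: [d, x, t] len 3
add p: [d, x, t, p] len 4
add r: [d, x, t, p, r] len 5
add v: [d, x, t, p, r, v] len 6
add p (repeat p, move left end past it): [r, v, p] len 3
add x: [r, v, p, x] len 4
add m: [r, v, p, x, m] len 5
add d: [r, v, p, x, m, d] len 6
add d (repeat d, move left end past it): [d] len 1
add m: [d, m] len 2
add r: [d, m, r] len 3
add v: [d, m, r, v] len 4
add v (repeat v, move left end past it): [v] len 1
add t: [v, t] len 2
Longest all-distinct length: 6.

6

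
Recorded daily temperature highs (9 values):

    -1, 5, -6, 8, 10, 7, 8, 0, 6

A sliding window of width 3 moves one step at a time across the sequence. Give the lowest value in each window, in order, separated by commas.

-6, -6, -6, 7, 7, 0, 0

-1 5 -6 → min -6
5 -6 8 → min -6
-6 8 10 → min -6
8 10 7 → min 7
10 7 8 → min 7
7 8 0 → min 0
8 0 6 → min 0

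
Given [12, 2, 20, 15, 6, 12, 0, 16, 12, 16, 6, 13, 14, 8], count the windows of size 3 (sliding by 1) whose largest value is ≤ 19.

9

(12, 2, 20) → max 20
(2, 20, 15) → max 20
(20, 15, 6) → max 20
(15, 6, 12) → max 15  ≤ 19 ✓
(6, 12, 0) → max 12  ≤ 19 ✓
(12, 0, 16) → max 16  ≤ 19 ✓
(0, 16, 12) → max 16  ≤ 19 ✓
(16, 12, 16) → max 16  ≤ 19 ✓
(12, 16, 6) → max 16  ≤ 19 ✓
(16, 6, 13) → max 16  ≤ 19 ✓
(6, 13, 14) → max 14  ≤ 19 ✓
(13, 14, 8) → max 14  ≤ 19 ✓
9 windows satisfy the condition.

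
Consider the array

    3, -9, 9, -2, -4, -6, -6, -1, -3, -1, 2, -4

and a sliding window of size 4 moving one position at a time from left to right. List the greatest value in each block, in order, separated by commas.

(3, -9, 9, -2) → max 9
(-9, 9, -2, -4) → max 9
(9, -2, -4, -6) → max 9
(-2, -4, -6, -6) → max -2
(-4, -6, -6, -1) → max -1
(-6, -6, -1, -3) → max -1
(-6, -1, -3, -1) → max -1
(-1, -3, -1, 2) → max 2
(-3, -1, 2, -4) → max 2

9, 9, 9, -2, -1, -1, -1, 2, 2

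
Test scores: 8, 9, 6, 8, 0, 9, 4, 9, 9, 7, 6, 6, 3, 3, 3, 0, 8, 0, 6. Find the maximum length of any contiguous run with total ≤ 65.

→ 8: sum 8, len 1
→ 9: sum 17, len 2
→ 6: sum 23, len 3
→ 8: sum 31, len 4
→ 0: sum 31, len 5
→ 9: sum 40, len 6
→ 4: sum 44, len 7
→ 9: sum 53, len 8
→ 9: sum 62, len 9
→ 7 (dropped 8): sum 61, len 9
→ 6 (dropped 9): sum 58, len 9
→ 6: sum 64, len 10
→ 3 (dropped 6): sum 61, len 10
→ 3: sum 64, len 11
→ 3 (dropped 8): sum 59, len 11
→ 0: sum 59, len 12
→ 8 (dropped 0, 9): sum 58, len 11
→ 0: sum 58, len 12
→ 6: sum 64, len 13
Longest length seen: 13.

13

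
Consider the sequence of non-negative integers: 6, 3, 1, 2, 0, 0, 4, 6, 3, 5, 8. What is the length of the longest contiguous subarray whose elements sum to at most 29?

Extend to the right; shrink from the left whenever the sum exceeds 29:
[6] sum 6 len 1
[6, 3] sum 9 len 2
[6, 3, 1] sum 10 len 3
[6, 3, 1, 2] sum 12 len 4
[6, 3, 1, 2, 0] sum 12 len 5
[6, 3, 1, 2, 0, 0] sum 12 len 6
[6, 3, 1, 2, 0, 0, 4] sum 16 len 7
[6, 3, 1, 2, 0, 0, 4, 6] sum 22 len 8
[6, 3, 1, 2, 0, 0, 4, 6, 3] sum 25 len 9
[3, 1, 2, 0, 0, 4, 6, 3, 5] sum 24 len 9
[1, 2, 0, 0, 4, 6, 3, 5, 8] sum 29 len 9
Longest length seen: 9.

9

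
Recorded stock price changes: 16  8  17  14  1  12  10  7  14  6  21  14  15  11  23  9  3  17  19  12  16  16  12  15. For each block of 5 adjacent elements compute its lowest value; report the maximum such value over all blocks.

[16, 8, 17, 14, 1] → min 1
[8, 17, 14, 1, 12] → min 1
[17, 14, 1, 12, 10] → min 1
[14, 1, 12, 10, 7] → min 1
[1, 12, 10, 7, 14] → min 1
[12, 10, 7, 14, 6] → min 6
[10, 7, 14, 6, 21] → min 6
[7, 14, 6, 21, 14] → min 6
[14, 6, 21, 14, 15] → min 6
[6, 21, 14, 15, 11] → min 6
[21, 14, 15, 11, 23] → min 11
[14, 15, 11, 23, 9] → min 9
[15, 11, 23, 9, 3] → min 3
[11, 23, 9, 3, 17] → min 3
[23, 9, 3, 17, 19] → min 3
[9, 3, 17, 19, 12] → min 3
[3, 17, 19, 12, 16] → min 3
[17, 19, 12, 16, 16] → min 12
[19, 12, 16, 16, 12] → min 12
[12, 16, 16, 12, 15] → min 12
Maximum of these is 12.

12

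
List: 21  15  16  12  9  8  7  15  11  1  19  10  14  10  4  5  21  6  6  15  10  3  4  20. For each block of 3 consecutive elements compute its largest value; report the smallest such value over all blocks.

9

[21, 15, 16] → max 21
[15, 16, 12] → max 16
[16, 12, 9] → max 16
[12, 9, 8] → max 12
[9, 8, 7] → max 9
[8, 7, 15] → max 15
[7, 15, 11] → max 15
[15, 11, 1] → max 15
[11, 1, 19] → max 19
[1, 19, 10] → max 19
[19, 10, 14] → max 19
[10, 14, 10] → max 14
[14, 10, 4] → max 14
[10, 4, 5] → max 10
[4, 5, 21] → max 21
[5, 21, 6] → max 21
[21, 6, 6] → max 21
[6, 6, 15] → max 15
[6, 15, 10] → max 15
[15, 10, 3] → max 15
[10, 3, 4] → max 10
[3, 4, 20] → max 20
Smallest of these is 9.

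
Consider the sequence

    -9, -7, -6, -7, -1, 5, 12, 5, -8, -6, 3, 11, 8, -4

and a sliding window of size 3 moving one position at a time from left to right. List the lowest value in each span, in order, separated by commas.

-9, -7, -7, -7, -1, 5, -8, -8, -8, -6, 3, -4

[-9, -7, -6] → min -9
[-7, -6, -7] → min -7
[-6, -7, -1] → min -7
[-7, -1, 5] → min -7
[-1, 5, 12] → min -1
[5, 12, 5] → min 5
[12, 5, -8] → min -8
[5, -8, -6] → min -8
[-8, -6, 3] → min -8
[-6, 3, 11] → min -6
[3, 11, 8] → min 3
[11, 8, -4] → min -4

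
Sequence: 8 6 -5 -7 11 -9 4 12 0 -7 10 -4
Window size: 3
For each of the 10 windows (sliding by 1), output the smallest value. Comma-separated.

-5, -7, -7, -9, -9, -9, 0, -7, -7, -7

Sliding a size-3 window across the 12 values:
[8, 6, -5] → min -5
[6, -5, -7] → min -7
[-5, -7, 11] → min -7
[-7, 11, -9] → min -9
[11, -9, 4] → min -9
[-9, 4, 12] → min -9
[4, 12, 0] → min 0
[12, 0, -7] → min -7
[0, -7, 10] → min -7
[-7, 10, -4] → min -7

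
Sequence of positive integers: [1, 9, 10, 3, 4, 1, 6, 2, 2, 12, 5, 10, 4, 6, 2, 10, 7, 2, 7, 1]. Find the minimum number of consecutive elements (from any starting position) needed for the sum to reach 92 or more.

add 1: running sum 1 < 92
add 9: running sum 10 < 92
add 10: running sum 20 < 92
add 3: running sum 23 < 92
add 4: running sum 27 < 92
add 1: running sum 28 < 92
add 6: running sum 34 < 92
add 2: running sum 36 < 92
add 2: running sum 38 < 92
add 12: running sum 50 < 92
add 5: running sum 55 < 92
add 10: running sum 65 < 92
add 4: running sum 69 < 92
add 6: running sum 75 < 92
add 2: running sum 77 < 92
add 10: running sum 87 < 92
add 7: shortest ending here [9, 10, 3, 4, 1, 6, 2, 2, 12, 5, 10, 4, 6, 2, 10, 7] sum 93, len 16
add 2: shortest ending here [9, 10, 3, 4, 1, 6, 2, 2, 12, 5, 10, 4, 6, 2, 10, 7, 2] sum 95, len 17
add 7: shortest ending here [10, 3, 4, 1, 6, 2, 2, 12, 5, 10, 4, 6, 2, 10, 7, 2, 7] sum 93, len 17
add 1: shortest ending here [10, 3, 4, 1, 6, 2, 2, 12, 5, 10, 4, 6, 2, 10, 7, 2, 7, 1] sum 94, len 18
Shortest qualifying length: 16.

16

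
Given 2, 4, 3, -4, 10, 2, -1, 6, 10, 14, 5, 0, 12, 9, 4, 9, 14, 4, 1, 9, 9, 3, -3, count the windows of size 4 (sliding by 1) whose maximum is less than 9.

1

(2, 4, 3, -4) → max 4  < 9 ✓
(4, 3, -4, 10) → max 10
(3, -4, 10, 2) → max 10
(-4, 10, 2, -1) → max 10
(10, 2, -1, 6) → max 10
(2, -1, 6, 10) → max 10
(-1, 6, 10, 14) → max 14
(6, 10, 14, 5) → max 14
(10, 14, 5, 0) → max 14
(14, 5, 0, 12) → max 14
(5, 0, 12, 9) → max 12
(0, 12, 9, 4) → max 12
(12, 9, 4, 9) → max 12
(9, 4, 9, 14) → max 14
(4, 9, 14, 4) → max 14
(9, 14, 4, 1) → max 14
(14, 4, 1, 9) → max 14
(4, 1, 9, 9) → max 9
(1, 9, 9, 3) → max 9
(9, 9, 3, -3) → max 9
1 window satisfy the condition.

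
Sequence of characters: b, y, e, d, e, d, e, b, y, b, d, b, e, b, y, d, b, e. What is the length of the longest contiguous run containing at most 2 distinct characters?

add b: window [b] (1 distinct), len 1
add y: window [b, y] (2 distinct), len 2
add e: window [y, e] (2 distinct), len 2
add d: window [e, d] (2 distinct), len 2
add e: window [e, d, e] (2 distinct), len 3
add d: window [e, d, e, d] (2 distinct), len 4
add e: window [e, d, e, d, e] (2 distinct), len 5
add b: window [e, b] (2 distinct), len 2
add y: window [b, y] (2 distinct), len 2
add b: window [b, y, b] (2 distinct), len 3
add d: window [b, d] (2 distinct), len 2
add b: window [b, d, b] (2 distinct), len 3
add e: window [b, e] (2 distinct), len 2
add b: window [b, e, b] (2 distinct), len 3
add y: window [b, y] (2 distinct), len 2
add d: window [y, d] (2 distinct), len 2
add b: window [d, b] (2 distinct), len 2
add e: window [b, e] (2 distinct), len 2
Longest length with ≤2 distinct: 5.

5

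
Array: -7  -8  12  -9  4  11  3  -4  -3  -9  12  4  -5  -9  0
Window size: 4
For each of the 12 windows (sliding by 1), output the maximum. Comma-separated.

Sliding a size-4 window across the 15 values:
-7 -8 12 -9 → max 12
-8 12 -9 4 → max 12
12 -9 4 11 → max 12
-9 4 11 3 → max 11
4 11 3 -4 → max 11
11 3 -4 -3 → max 11
3 -4 -3 -9 → max 3
-4 -3 -9 12 → max 12
-3 -9 12 4 → max 12
-9 12 4 -5 → max 12
12 4 -5 -9 → max 12
4 -5 -9 0 → max 4

12, 12, 12, 11, 11, 11, 3, 12, 12, 12, 12, 4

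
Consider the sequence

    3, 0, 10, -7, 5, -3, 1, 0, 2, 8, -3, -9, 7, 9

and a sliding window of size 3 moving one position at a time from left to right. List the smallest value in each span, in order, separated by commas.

3 0 10 → min 0
0 10 -7 → min -7
10 -7 5 → min -7
-7 5 -3 → min -7
5 -3 1 → min -3
-3 1 0 → min -3
1 0 2 → min 0
0 2 8 → min 0
2 8 -3 → min -3
8 -3 -9 → min -9
-3 -9 7 → min -9
-9 7 9 → min -9

0, -7, -7, -7, -3, -3, 0, 0, -3, -9, -9, -9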